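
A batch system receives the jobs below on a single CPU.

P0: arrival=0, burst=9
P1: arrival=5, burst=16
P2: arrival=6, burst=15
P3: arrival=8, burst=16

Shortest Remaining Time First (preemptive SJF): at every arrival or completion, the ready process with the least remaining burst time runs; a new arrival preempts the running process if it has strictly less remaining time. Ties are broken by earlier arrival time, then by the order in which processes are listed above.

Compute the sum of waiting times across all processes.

Schedule: | P0 0-9 | P2 9-24 | P1 24-40 | P3 40-56 |
Completion: P0=9  P1=40  P2=24  P3=56
Turnaround (C−A): P0=9  P1=35  P2=18  P3=48
Waiting = turnaround − burst: P0=0, P1=19, P2=3, P3=32
Total waiting = 0 + 19 + 3 + 32 = 54

54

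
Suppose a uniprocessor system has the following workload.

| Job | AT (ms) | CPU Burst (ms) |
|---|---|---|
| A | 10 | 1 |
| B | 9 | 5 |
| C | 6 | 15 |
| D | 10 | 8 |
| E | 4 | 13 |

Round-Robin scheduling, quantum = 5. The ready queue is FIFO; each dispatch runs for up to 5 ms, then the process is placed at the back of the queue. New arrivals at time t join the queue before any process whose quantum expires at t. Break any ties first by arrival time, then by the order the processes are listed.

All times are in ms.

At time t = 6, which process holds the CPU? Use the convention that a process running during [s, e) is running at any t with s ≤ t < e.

E

Schedule: | idle 0-4 | E 4-9 | C 9-14 | B 14-19 | E 19-24 | A 24-25 | D 25-30 | C 30-35 | E 35-38 | D 38-41 | C 41-46 |
Completion: A=25  B=19  C=46  D=41  E=38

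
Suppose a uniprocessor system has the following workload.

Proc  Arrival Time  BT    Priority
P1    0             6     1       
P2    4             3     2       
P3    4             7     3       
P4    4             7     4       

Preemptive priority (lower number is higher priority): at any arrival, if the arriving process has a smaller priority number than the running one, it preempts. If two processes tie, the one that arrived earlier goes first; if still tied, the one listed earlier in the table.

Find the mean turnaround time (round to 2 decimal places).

Timeline: | P1 0-6 | P2 6-9 | P3 9-16 | P4 16-23 |
Completion: P1=6  P2=9  P3=16  P4=23
Turnaround (C−A): P1=6  P2=5  P3=12  P4=19
Turnaround times: P1=6, P2=5, P3=12, P4=19
Average turnaround = (6+5+12+19) / 4 = 42/4 = 10.50

10.50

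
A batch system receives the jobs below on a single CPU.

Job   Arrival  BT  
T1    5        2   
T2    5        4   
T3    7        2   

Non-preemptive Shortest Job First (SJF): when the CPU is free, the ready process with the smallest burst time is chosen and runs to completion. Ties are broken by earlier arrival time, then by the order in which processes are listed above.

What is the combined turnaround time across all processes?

12

Timeline: | idle 0-5 | T1 5-7 | T3 7-9 | T2 9-13 |
Completion: T1=7  T2=13  T3=9
Turnaround = completion − arrival: T1=2, T2=8, T3=2
Total turnaround = 2 + 8 + 2 = 12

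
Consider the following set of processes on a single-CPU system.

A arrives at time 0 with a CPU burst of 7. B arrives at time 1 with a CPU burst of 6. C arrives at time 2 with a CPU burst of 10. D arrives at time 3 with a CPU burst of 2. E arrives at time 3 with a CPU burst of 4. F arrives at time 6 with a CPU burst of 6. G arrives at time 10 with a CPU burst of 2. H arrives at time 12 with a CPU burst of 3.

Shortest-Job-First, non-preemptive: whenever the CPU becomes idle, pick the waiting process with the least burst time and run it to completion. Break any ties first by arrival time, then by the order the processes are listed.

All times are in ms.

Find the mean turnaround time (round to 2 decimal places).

Timeline: | A 0-7 | D 7-9 | E 9-13 | G 13-15 | H 15-18 | B 18-24 | F 24-30 | C 30-40 |
Completion: A=7  B=24  C=40  D=9  E=13  F=30  G=15  H=18
Turnaround (C−A): A=7  B=23  C=38  D=6  E=10  F=24  G=5  H=6
Turnaround times: A=7, B=23, C=38, D=6, E=10, F=24, G=5, H=6
Average turnaround = (7+23+38+6+10+24+5+6) / 8 = 119/8 = 14.88

14.88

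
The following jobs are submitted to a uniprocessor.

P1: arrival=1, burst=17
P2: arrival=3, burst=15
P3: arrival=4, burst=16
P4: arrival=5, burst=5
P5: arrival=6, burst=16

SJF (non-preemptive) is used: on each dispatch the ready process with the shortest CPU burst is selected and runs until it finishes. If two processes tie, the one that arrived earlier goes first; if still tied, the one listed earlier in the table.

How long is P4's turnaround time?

Gantt: | idle 0-1 | P1 1-18 | P4 18-23 | P2 23-38 | P3 38-54 | P5 54-70 |
Completion: P1=18  P2=38  P3=54  P4=23  P5=70
Turnaround (C−A): P1=17  P2=35  P3=50  P4=18  P5=64
Turnaround(P4) = completion − arrival = 23 − 5 = 18

18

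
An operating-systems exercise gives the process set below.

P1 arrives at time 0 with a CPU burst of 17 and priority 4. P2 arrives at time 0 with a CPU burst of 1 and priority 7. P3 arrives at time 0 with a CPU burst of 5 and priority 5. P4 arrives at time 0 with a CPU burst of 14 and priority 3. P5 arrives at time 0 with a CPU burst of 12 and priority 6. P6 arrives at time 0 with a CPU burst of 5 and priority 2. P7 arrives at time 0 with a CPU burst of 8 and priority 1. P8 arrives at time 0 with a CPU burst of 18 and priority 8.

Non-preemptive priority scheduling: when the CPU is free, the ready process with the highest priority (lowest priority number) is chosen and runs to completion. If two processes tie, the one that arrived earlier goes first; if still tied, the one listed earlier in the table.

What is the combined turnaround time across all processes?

344

Gantt: | P7 0-8 | P6 8-13 | P4 13-27 | P1 27-44 | P3 44-49 | P5 49-61 | P2 61-62 | P8 62-80 |
Completion: P1=44  P2=62  P3=49  P4=27  P5=61  P6=13  P7=8  P8=80
Turnaround = completion − arrival: P1=44, P2=62, P3=49, P4=27, P5=61, P6=13, P7=8, P8=80
Total turnaround = 44 + 62 + 49 + 27 + 61 + 13 + 8 + 80 = 344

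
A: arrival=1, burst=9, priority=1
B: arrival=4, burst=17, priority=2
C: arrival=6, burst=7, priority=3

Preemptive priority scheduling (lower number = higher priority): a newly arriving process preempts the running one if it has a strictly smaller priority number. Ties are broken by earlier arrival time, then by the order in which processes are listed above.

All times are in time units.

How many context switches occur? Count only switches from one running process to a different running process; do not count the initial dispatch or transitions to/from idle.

2

Gantt: | idle 0-1 | A 1-10 | B 10-27 | C 27-34 |
Completion: A=10  B=27  C=34
Turnaround (C−A): A=9  B=23  C=28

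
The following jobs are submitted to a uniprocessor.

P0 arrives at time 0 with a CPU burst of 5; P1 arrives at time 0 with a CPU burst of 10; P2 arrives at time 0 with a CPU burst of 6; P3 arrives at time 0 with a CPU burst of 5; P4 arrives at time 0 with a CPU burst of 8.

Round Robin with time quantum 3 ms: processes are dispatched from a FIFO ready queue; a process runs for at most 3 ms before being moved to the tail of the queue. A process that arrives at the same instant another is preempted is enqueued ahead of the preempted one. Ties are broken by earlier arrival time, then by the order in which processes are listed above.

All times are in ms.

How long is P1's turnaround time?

Gantt: | P0 0-3 | P1 3-6 | P2 6-9 | P3 9-12 | P4 12-15 | P0 15-17 | P1 17-20 | P2 20-23 | P3 23-25 | P4 25-28 | P1 28-31 | P4 31-33 | P1 33-34 |
Completion: P0=17  P1=34  P2=23  P3=25  P4=33
Turnaround (C−A): P0=17  P1=34  P2=23  P3=25  P4=33
Turnaround(P1) = completion − arrival = 34 − 0 = 34

34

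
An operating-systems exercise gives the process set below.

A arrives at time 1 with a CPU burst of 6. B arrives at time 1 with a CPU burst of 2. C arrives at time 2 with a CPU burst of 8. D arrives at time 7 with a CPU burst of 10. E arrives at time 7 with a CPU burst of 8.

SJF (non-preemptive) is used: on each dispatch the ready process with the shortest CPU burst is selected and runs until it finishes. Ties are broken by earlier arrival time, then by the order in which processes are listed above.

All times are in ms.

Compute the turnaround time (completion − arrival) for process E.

Schedule: | idle 0-1 | B 1-3 | A 3-9 | C 9-17 | E 17-25 | D 25-35 |
Completion: A=9  B=3  C=17  D=35  E=25
Turnaround (C−A): A=8  B=2  C=15  D=28  E=18
Turnaround(E) = completion − arrival = 25 − 7 = 18

18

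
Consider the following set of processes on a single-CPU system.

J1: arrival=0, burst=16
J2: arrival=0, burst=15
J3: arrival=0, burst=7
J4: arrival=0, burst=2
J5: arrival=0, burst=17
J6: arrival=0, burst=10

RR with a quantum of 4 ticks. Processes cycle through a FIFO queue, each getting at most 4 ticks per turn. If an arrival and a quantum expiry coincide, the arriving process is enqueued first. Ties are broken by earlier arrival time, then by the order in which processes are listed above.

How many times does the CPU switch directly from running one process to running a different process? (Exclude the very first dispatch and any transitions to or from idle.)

17

Timeline: | J1 0-4 | J2 4-8 | J3 8-12 | J4 12-14 | J5 14-18 | J6 18-22 | J1 22-26 | J2 26-30 | J3 30-33 | J5 33-37 | J6 37-41 | J1 41-45 | J2 45-49 | J5 49-53 | J6 53-55 | J1 55-59 | J2 59-62 | J5 62-67 |
Completion: J1=59  J2=62  J3=33  J4=14  J5=67  J6=55
Turnaround (C−A): J1=59  J2=62  J3=33  J4=14  J5=67  J6=55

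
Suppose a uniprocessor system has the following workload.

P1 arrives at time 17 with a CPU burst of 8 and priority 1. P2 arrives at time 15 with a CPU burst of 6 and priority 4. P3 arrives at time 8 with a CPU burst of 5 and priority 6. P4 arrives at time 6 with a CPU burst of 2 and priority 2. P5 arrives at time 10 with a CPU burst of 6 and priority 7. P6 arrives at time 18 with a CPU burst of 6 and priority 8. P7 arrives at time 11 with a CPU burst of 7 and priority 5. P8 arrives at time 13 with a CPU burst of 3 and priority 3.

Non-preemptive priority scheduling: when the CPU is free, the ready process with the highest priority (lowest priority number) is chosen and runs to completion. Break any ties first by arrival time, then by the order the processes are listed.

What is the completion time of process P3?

13

Timeline: | idle 0-6 | P4 6-8 | P3 8-13 | P8 13-16 | P2 16-22 | P1 22-30 | P7 30-37 | P5 37-43 | P6 43-49 |
Completion: P1=30  P2=22  P3=13  P4=8  P5=43  P6=49  P7=37  P8=16
Turnaround (C−A): P1=13  P2=7  P3=5  P4=2  P5=33  P6=31  P7=26  P8=3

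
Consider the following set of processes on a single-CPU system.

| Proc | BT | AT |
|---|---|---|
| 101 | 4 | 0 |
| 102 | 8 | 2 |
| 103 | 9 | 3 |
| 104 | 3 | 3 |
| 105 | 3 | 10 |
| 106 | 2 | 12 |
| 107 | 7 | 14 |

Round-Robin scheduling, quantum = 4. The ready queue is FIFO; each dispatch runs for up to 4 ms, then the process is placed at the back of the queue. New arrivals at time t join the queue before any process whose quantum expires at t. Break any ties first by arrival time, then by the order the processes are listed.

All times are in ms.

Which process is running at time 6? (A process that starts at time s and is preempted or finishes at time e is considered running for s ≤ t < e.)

Schedule: | 101 0-4 | 102 4-8 | 103 8-12 | 104 12-15 | 102 15-19 | 105 19-22 | 106 22-24 | 103 24-28 | 107 28-32 | 103 32-33 | 107 33-36 |
Completion: 101=4  102=19  103=33  104=15  105=22  106=24  107=36
Turnaround (C−A): 101=4  102=17  103=30  104=12  105=12  106=12  107=22

102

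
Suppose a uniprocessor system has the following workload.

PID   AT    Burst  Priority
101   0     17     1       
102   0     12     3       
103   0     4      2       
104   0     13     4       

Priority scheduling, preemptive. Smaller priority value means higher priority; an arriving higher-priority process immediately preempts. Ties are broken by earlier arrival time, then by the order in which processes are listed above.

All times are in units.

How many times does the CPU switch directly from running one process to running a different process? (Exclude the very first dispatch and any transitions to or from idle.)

3

Schedule: | 101 0-17 | 103 17-21 | 102 21-33 | 104 33-46 |
Completion: 101=17  102=33  103=21  104=46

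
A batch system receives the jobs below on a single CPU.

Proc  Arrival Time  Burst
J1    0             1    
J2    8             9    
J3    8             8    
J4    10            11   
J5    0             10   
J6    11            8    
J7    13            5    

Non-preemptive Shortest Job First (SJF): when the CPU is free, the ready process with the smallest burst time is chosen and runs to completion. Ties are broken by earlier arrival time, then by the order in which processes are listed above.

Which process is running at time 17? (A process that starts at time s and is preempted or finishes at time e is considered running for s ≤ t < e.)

J3

Schedule: | J1 0-1 | J5 1-11 | J3 11-19 | J7 19-24 | J6 24-32 | J2 32-41 | J4 41-52 |
Completion: J1=1  J2=41  J3=19  J4=52  J5=11  J6=32  J7=24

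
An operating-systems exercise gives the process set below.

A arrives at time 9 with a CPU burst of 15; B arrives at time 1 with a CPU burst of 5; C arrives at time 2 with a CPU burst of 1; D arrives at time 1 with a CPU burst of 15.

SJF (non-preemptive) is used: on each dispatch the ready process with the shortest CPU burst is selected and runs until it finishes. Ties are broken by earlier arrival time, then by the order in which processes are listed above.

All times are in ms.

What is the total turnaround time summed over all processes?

Gantt: | idle 0-1 | B 1-6 | C 6-7 | D 7-22 | A 22-37 |
Completion: A=37  B=6  C=7  D=22
Turnaround (C−A): A=28  B=5  C=5  D=21
Turnaround = completion − arrival: A=28, B=5, C=5, D=21
Total turnaround = 28 + 5 + 5 + 21 = 59

59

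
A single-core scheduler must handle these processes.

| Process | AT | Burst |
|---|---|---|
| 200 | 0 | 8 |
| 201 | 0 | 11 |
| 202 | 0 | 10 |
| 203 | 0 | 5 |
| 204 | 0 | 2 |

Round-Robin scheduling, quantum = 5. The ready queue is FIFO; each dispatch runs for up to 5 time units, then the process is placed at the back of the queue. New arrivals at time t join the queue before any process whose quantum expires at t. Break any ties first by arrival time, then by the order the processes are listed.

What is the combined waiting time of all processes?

Schedule: | 200 0-5 | 201 5-10 | 202 10-15 | 203 15-20 | 204 20-22 | 200 22-25 | 201 25-30 | 202 30-35 | 201 35-36 |
Completion: 200=25  201=36  202=35  203=20  204=22
Turnaround (C−A): 200=25  201=36  202=35  203=20  204=22
Waiting = turnaround − burst: 200=17, 201=25, 202=25, 203=15, 204=20
Total waiting = 17 + 25 + 25 + 15 + 20 = 102

102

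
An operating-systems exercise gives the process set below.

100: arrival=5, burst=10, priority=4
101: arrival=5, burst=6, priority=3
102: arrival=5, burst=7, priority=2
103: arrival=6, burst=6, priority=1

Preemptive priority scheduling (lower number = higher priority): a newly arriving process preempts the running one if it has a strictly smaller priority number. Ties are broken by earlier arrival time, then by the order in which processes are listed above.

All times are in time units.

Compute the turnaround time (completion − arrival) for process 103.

Gantt: | idle 0-5 | 102 5-6 | 103 6-12 | 102 12-18 | 101 18-24 | 100 24-34 |
Completion: 100=34  101=24  102=18  103=12
Turnaround(103) = completion − arrival = 12 − 6 = 6

6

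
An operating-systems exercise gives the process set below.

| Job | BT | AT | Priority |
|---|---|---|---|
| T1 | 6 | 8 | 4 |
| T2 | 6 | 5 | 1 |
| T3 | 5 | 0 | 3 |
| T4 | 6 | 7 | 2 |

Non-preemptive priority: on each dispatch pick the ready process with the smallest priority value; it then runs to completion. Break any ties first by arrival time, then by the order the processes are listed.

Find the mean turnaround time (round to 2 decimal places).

9.00

Gantt: | T3 0-5 | T2 5-11 | T4 11-17 | T1 17-23 |
Completion: T1=23  T2=11  T3=5  T4=17
Turnaround (C−A): T1=15  T2=6  T3=5  T4=10
Turnaround times: T1=15, T2=6, T3=5, T4=10
Average turnaround = (15+6+5+10) / 4 = 36/4 = 9.00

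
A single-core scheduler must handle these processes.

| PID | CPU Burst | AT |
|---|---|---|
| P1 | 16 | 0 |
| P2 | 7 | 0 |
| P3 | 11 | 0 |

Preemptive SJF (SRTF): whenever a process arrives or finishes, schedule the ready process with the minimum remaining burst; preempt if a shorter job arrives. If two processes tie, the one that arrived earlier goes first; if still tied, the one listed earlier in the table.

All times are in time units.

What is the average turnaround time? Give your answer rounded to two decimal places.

Timeline: | P2 0-7 | P3 7-18 | P1 18-34 |
Completion: P1=34  P2=7  P3=18
Turnaround times: P1=34, P2=7, P3=18
Average turnaround = (34+7+18) / 3 = 59/3 = 19.67

19.67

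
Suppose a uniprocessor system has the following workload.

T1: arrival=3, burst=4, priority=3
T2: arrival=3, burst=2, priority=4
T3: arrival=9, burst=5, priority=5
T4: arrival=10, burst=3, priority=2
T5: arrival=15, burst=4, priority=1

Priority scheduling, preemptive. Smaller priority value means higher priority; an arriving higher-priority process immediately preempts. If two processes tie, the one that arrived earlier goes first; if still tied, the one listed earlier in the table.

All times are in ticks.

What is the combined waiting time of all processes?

11

Gantt: | idle 0-3 | T1 3-7 | T2 7-9 | T3 9-10 | T4 10-13 | T3 13-15 | T5 15-19 | T3 19-21 |
Completion: T1=7  T2=9  T3=21  T4=13  T5=19
Turnaround (C−A): T1=4  T2=6  T3=12  T4=3  T5=4
Waiting = turnaround − burst: T1=0, T2=4, T3=7, T4=0, T5=0
Total waiting = 0 + 4 + 7 + 0 + 0 = 11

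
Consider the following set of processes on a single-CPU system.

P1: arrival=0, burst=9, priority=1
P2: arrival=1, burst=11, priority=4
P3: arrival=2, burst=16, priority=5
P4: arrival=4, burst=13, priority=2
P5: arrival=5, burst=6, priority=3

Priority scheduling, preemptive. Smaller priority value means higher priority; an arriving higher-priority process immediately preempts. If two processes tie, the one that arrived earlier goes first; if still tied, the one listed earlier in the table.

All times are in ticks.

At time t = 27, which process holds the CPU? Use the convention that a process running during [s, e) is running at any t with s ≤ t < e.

P5

Gantt: | P1 0-9 | P4 9-22 | P5 22-28 | P2 28-39 | P3 39-55 |
Completion: P1=9  P2=39  P3=55  P4=22  P5=28
Turnaround (C−A): P1=9  P2=38  P3=53  P4=18  P5=23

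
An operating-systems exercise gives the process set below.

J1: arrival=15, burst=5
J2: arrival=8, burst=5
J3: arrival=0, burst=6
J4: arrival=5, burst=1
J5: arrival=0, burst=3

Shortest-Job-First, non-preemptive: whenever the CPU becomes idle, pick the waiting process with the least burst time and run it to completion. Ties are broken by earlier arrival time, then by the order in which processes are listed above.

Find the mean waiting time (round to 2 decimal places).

1.80

Schedule: | J5 0-3 | J3 3-9 | J4 9-10 | J2 10-15 | J1 15-20 |
Completion: J1=20  J2=15  J3=9  J4=10  J5=3
Turnaround (C−A): J1=5  J2=7  J3=9  J4=5  J5=3
Waiting times: J1=0, J2=2, J3=3, J4=4, J5=0
Average waiting = (0+2+3+4+0) / 5 = 9/5 = 1.80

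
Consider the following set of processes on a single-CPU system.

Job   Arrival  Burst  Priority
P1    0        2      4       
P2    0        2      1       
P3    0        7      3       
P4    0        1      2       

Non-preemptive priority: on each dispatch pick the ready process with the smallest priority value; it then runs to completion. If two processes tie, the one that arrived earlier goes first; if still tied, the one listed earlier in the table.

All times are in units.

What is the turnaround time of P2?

Gantt: | P2 0-2 | P4 2-3 | P3 3-10 | P1 10-12 |
Completion: P1=12  P2=2  P3=10  P4=3
Turnaround (C−A): P1=12  P2=2  P3=10  P4=3
Turnaround(P2) = completion − arrival = 2 − 0 = 2

2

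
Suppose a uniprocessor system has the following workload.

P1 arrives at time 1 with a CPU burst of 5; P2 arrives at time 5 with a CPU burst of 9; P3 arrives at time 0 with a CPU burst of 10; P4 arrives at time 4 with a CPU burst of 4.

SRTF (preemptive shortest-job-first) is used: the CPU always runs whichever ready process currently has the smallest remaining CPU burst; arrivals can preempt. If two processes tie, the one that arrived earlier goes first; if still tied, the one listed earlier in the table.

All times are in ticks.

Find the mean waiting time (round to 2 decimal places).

6.25

Gantt: | P3 0-1 | P1 1-6 | P4 6-10 | P3 10-19 | P2 19-28 |
Completion: P1=6  P2=28  P3=19  P4=10
Turnaround (C−A): P1=5  P2=23  P3=19  P4=6
Waiting times: P1=0, P2=14, P3=9, P4=2
Average waiting = (0+14+9+2) / 4 = 25/4 = 6.25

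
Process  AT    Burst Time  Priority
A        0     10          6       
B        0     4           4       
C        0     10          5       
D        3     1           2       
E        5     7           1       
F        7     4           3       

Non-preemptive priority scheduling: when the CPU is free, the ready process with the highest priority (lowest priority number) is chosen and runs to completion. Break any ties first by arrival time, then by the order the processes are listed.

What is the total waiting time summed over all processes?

48

Gantt: | B 0-4 | D 4-5 | E 5-12 | F 12-16 | C 16-26 | A 26-36 |
Completion: A=36  B=4  C=26  D=5  E=12  F=16
Waiting = turnaround − burst: A=26, B=0, C=16, D=1, E=0, F=5
Total waiting = 26 + 0 + 16 + 1 + 0 + 5 = 48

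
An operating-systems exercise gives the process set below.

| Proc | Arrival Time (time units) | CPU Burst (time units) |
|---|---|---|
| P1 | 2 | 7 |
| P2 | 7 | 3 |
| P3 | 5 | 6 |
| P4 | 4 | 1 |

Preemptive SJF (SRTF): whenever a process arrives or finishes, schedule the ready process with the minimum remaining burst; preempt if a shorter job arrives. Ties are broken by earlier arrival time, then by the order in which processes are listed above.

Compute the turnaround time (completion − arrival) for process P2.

Schedule: | idle 0-2 | P1 2-4 | P4 4-5 | P1 5-10 | P2 10-13 | P3 13-19 |
Completion: P1=10  P2=13  P3=19  P4=5
Turnaround(P2) = completion − arrival = 13 − 7 = 6

6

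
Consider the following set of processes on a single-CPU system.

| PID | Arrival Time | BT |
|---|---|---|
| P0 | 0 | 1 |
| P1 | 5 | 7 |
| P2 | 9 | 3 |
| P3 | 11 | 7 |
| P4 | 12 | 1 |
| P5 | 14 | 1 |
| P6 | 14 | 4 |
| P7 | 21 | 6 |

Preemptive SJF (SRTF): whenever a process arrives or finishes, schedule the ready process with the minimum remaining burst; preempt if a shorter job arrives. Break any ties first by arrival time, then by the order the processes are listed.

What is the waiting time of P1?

0

Timeline: | P0 0-1 | idle 1-5 | P1 5-12 | P4 12-13 | P2 13-14 | P5 14-15 | P2 15-17 | P6 17-21 | P7 21-27 | P3 27-34 |
Completion: P0=1  P1=12  P2=17  P3=34  P4=13  P5=15  P6=21  P7=27
Waiting(P1) = turnaround − burst = 7 − 7 = 0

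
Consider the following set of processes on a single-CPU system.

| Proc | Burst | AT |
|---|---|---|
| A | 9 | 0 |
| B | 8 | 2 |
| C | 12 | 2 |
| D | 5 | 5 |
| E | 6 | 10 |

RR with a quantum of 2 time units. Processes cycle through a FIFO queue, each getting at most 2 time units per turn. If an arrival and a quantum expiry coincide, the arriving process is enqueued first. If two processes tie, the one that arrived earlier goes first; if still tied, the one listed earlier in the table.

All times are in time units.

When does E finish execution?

36

Schedule: | A 0-2 | B 2-4 | C 4-6 | A 6-8 | B 8-10 | D 10-12 | C 12-14 | A 14-16 | E 16-18 | B 18-20 | D 20-22 | C 22-24 | A 24-26 | E 26-28 | B 28-30 | D 30-31 | C 31-33 | A 33-34 | E 34-36 | C 36-40 |
Completion: A=34  B=30  C=40  D=31  E=36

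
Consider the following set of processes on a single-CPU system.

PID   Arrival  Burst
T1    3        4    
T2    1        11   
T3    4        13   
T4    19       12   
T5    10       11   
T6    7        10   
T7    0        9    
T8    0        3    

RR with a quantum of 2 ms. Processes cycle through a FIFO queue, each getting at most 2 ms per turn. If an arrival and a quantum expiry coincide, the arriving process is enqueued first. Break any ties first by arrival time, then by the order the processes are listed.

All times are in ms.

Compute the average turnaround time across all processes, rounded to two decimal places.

Gantt: | T7 0-2 | T8 2-4 | T2 4-6 | T7 6-8 | T1 8-10 | T3 10-12 | T8 12-13 | T2 13-15 | T6 15-17 | T7 17-19 | T5 19-21 | T1 21-23 | T3 23-25 | T2 25-27 | T6 27-29 | T4 29-31 | T7 31-33 | T5 33-35 | T3 35-37 | T2 37-39 | T6 39-41 | T4 41-43 | T7 43-44 | T5 44-46 | T3 46-48 | T2 48-50 | T6 50-52 | T4 52-54 | T5 54-56 | T3 56-58 | T2 58-59 | T6 59-61 | T4 61-63 | T5 63-65 | T3 65-67 | T4 67-69 | T5 69-70 | T3 70-71 | T4 71-73 |
Completion: T1=23  T2=59  T3=71  T4=73  T5=70  T6=61  T7=44  T8=13
Turnaround times: T1=20, T2=58, T3=67, T4=54, T5=60, T6=54, T7=44, T8=13
Average turnaround = (20+58+67+54+60+54+44+13) / 8 = 370/8 = 46.25

46.25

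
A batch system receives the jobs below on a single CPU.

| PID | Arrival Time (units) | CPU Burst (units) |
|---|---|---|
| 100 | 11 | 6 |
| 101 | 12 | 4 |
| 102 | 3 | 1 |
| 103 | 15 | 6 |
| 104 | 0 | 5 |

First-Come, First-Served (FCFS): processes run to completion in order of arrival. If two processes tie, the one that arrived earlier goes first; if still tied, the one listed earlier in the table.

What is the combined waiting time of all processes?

Schedule: | 104 0-5 | 102 5-6 | idle 6-11 | 100 11-17 | 101 17-21 | 103 21-27 |
Completion: 100=17  101=21  102=6  103=27  104=5
Waiting = turnaround − burst: 100=0, 101=5, 102=2, 103=6, 104=0
Total waiting = 0 + 5 + 2 + 6 + 0 = 13

13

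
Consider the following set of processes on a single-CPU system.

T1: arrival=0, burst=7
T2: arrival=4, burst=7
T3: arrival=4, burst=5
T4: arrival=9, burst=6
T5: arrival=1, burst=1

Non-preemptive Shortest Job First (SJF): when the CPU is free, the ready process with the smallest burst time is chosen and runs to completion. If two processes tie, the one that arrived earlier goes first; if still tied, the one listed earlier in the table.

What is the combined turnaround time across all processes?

Timeline: | T1 0-7 | T5 7-8 | T3 8-13 | T4 13-19 | T2 19-26 |
Completion: T1=7  T2=26  T3=13  T4=19  T5=8
Turnaround = completion − arrival: T1=7, T2=22, T3=9, T4=10, T5=7
Total turnaround = 7 + 22 + 9 + 10 + 7 = 55

55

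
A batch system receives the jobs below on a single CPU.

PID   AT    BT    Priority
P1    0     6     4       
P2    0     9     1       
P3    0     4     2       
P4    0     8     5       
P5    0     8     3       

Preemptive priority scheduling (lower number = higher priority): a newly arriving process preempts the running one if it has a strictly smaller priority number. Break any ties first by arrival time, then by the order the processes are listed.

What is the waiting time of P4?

27

Timeline: | P2 0-9 | P3 9-13 | P5 13-21 | P1 21-27 | P4 27-35 |
Completion: P1=27  P2=9  P3=13  P4=35  P5=21
Turnaround (C−A): P1=27  P2=9  P3=13  P4=35  P5=21
Waiting(P4) = turnaround − burst = 35 − 8 = 27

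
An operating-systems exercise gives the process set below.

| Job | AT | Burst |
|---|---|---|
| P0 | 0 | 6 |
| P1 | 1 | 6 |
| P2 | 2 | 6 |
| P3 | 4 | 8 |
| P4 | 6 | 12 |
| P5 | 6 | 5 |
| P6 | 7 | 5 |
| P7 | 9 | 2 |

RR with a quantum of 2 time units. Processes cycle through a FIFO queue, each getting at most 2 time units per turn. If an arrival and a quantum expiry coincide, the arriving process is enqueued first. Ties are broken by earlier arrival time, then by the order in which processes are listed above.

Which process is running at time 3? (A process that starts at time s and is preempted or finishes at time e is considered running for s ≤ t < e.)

P1

Schedule: | P0 0-2 | P1 2-4 | P2 4-6 | P0 6-8 | P3 8-10 | P1 10-12 | P4 12-14 | P5 14-16 | P2 16-18 | P6 18-20 | P0 20-22 | P7 22-24 | P3 24-26 | P1 26-28 | P4 28-30 | P5 30-32 | P2 32-34 | P6 34-36 | P3 36-38 | P4 38-40 | P5 40-41 | P6 41-42 | P3 42-44 | P4 44-50 |
Completion: P0=22  P1=28  P2=34  P3=44  P4=50  P5=41  P6=42  P7=24
Turnaround (C−A): P0=22  P1=27  P2=32  P3=40  P4=44  P5=35  P6=35  P7=15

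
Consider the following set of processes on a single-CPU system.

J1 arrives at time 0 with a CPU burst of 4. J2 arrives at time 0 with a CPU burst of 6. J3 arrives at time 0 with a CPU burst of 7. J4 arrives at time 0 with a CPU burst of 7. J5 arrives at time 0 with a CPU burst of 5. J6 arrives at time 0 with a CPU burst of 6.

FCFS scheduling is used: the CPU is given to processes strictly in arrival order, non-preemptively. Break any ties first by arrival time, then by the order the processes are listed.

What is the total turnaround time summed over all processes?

Gantt: | J1 0-4 | J2 4-10 | J3 10-17 | J4 17-24 | J5 24-29 | J6 29-35 |
Completion: J1=4  J2=10  J3=17  J4=24  J5=29  J6=35
Turnaround (C−A): J1=4  J2=10  J3=17  J4=24  J5=29  J6=35
Turnaround = completion − arrival: J1=4, J2=10, J3=17, J4=24, J5=29, J6=35
Total turnaround = 4 + 10 + 17 + 24 + 29 + 35 = 119

119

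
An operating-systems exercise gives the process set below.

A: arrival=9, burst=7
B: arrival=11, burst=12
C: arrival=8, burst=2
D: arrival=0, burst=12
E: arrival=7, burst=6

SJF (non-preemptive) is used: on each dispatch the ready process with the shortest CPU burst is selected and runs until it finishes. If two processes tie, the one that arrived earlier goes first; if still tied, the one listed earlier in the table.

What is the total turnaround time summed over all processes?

Gantt: | D 0-12 | C 12-14 | E 14-20 | A 20-27 | B 27-39 |
Completion: A=27  B=39  C=14  D=12  E=20
Turnaround = completion − arrival: A=18, B=28, C=6, D=12, E=13
Total turnaround = 18 + 28 + 6 + 12 + 13 = 77

77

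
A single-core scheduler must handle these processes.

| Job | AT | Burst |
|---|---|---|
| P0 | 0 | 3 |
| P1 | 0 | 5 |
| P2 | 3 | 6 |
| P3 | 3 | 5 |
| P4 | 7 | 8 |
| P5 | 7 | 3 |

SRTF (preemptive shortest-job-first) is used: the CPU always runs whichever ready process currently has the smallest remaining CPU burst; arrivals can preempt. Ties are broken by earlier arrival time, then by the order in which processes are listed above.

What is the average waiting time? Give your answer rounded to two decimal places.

Timeline: | P0 0-3 | P1 3-8 | P5 8-11 | P3 11-16 | P2 16-22 | P4 22-30 |
Completion: P0=3  P1=8  P2=22  P3=16  P4=30  P5=11
Waiting times: P0=0, P1=3, P2=13, P3=8, P4=15, P5=1
Average waiting = (0+3+13+8+15+1) / 6 = 40/6 = 6.67

6.67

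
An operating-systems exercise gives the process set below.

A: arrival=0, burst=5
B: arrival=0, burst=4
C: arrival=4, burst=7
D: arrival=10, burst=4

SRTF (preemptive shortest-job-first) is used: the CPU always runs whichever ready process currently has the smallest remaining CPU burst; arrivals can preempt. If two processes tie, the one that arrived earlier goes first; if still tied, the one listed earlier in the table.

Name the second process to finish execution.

Timeline: | B 0-4 | A 4-9 | C 9-10 | D 10-14 | C 14-20 |
Completion: A=9  B=4  C=20  D=14
Finish order: B → A → D → C

A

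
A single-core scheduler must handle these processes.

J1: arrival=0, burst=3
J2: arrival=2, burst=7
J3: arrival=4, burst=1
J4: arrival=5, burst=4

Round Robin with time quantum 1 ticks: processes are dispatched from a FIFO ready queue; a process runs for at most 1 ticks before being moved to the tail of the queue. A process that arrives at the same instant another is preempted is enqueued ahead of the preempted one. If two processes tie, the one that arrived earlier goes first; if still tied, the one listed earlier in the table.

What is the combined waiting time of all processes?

12

Gantt: | J1 0-2 | J2 2-3 | J1 3-4 | J2 4-5 | J3 5-6 | J4 6-7 | J2 7-8 | J4 8-9 | J2 9-10 | J4 10-11 | J2 11-12 | J4 12-13 | J2 13-15 |
Completion: J1=4  J2=15  J3=6  J4=13
Turnaround (C−A): J1=4  J2=13  J3=2  J4=8
Waiting = turnaround − burst: J1=1, J2=6, J3=1, J4=4
Total waiting = 1 + 6 + 1 + 4 = 12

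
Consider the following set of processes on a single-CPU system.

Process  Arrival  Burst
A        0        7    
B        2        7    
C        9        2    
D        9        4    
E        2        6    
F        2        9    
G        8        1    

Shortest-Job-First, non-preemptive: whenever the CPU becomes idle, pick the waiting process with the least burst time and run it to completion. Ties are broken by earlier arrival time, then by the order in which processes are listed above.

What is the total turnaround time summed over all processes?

101

Schedule: | A 0-7 | E 7-13 | G 13-14 | C 14-16 | D 16-20 | B 20-27 | F 27-36 |
Completion: A=7  B=27  C=16  D=20  E=13  F=36  G=14
Turnaround = completion − arrival: A=7, B=25, C=7, D=11, E=11, F=34, G=6
Total turnaround = 7 + 25 + 7 + 11 + 11 + 34 + 6 = 101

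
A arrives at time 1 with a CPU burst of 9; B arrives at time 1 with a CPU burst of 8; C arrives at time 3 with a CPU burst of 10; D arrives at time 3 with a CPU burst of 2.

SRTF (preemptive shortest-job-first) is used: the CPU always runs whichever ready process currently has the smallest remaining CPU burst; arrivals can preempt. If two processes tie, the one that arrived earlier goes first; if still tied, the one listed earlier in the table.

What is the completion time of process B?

Schedule: | idle 0-1 | B 1-3 | D 3-5 | B 5-11 | A 11-20 | C 20-30 |
Completion: A=20  B=11  C=30  D=5

11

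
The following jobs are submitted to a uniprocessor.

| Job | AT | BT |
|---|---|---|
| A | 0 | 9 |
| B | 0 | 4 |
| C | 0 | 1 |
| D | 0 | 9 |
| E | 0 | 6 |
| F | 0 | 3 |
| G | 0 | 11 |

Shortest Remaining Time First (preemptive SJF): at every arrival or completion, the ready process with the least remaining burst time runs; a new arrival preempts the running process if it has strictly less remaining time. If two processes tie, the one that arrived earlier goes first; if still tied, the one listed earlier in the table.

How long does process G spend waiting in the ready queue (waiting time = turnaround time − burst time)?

32

Timeline: | C 0-1 | F 1-4 | B 4-8 | E 8-14 | A 14-23 | D 23-32 | G 32-43 |
Completion: A=23  B=8  C=1  D=32  E=14  F=4  G=43
Waiting(G) = turnaround − burst = 43 − 11 = 32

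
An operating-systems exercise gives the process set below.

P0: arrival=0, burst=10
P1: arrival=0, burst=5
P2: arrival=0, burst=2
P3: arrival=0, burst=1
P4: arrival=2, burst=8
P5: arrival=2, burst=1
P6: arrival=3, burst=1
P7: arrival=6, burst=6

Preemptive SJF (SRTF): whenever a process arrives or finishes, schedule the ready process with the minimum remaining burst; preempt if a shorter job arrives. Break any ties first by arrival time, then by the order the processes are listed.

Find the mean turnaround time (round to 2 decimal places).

Timeline: | P3 0-1 | P2 1-3 | P5 3-4 | P6 4-5 | P1 5-10 | P7 10-16 | P4 16-24 | P0 24-34 |
Completion: P0=34  P1=10  P2=3  P3=1  P4=24  P5=4  P6=5  P7=16
Turnaround (C−A): P0=34  P1=10  P2=3  P3=1  P4=22  P5=2  P6=2  P7=10
Turnaround times: P0=34, P1=10, P2=3, P3=1, P4=22, P5=2, P6=2, P7=10
Average turnaround = (34+10+3+1+22+2+2+10) / 8 = 84/8 = 10.50

10.50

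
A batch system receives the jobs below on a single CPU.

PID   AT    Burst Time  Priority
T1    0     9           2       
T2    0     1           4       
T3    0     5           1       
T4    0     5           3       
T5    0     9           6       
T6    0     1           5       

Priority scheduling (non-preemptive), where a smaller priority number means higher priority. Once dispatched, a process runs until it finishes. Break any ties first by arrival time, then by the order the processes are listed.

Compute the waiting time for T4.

14

Gantt: | T3 0-5 | T1 5-14 | T4 14-19 | T2 19-20 | T6 20-21 | T5 21-30 |
Completion: T1=14  T2=20  T3=5  T4=19  T5=30  T6=21
Waiting(T4) = turnaround − burst = 19 − 5 = 14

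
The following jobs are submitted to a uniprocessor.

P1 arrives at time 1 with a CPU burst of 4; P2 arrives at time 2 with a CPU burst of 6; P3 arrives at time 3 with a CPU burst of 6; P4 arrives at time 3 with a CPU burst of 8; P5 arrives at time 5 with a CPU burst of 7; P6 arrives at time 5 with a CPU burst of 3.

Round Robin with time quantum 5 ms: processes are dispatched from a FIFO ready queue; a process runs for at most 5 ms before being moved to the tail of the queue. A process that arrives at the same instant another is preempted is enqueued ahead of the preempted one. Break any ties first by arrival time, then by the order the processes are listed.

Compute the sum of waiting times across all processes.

Schedule: | idle 0-1 | P1 1-5 | P2 5-10 | P3 10-15 | P4 15-20 | P5 20-25 | P6 25-28 | P2 28-29 | P3 29-30 | P4 30-33 | P5 33-35 |
Completion: P1=5  P2=29  P3=30  P4=33  P5=35  P6=28
Waiting = turnaround − burst: P1=0, P2=21, P3=21, P4=22, P5=23, P6=20
Total waiting = 0 + 21 + 21 + 22 + 23 + 20 = 107

107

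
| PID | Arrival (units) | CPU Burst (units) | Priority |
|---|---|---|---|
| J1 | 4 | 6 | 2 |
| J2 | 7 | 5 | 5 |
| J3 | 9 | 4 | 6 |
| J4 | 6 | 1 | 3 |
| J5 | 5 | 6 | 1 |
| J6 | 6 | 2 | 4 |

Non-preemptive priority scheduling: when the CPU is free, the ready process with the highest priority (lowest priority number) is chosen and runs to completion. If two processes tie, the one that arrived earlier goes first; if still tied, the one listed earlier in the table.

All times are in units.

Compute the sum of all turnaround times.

77

Schedule: | idle 0-4 | J1 4-10 | J5 10-16 | J4 16-17 | J6 17-19 | J2 19-24 | J3 24-28 |
Completion: J1=10  J2=24  J3=28  J4=17  J5=16  J6=19
Turnaround (C−A): J1=6  J2=17  J3=19  J4=11  J5=11  J6=13
Turnaround = completion − arrival: J1=6, J2=17, J3=19, J4=11, J5=11, J6=13
Total turnaround = 6 + 17 + 19 + 11 + 11 + 13 = 77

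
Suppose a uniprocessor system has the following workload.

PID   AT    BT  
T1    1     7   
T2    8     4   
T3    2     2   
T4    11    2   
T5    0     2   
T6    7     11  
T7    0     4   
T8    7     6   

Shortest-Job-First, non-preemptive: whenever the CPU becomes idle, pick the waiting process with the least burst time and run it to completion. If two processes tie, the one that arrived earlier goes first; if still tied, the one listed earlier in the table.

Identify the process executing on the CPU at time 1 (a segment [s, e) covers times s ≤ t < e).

Gantt: | T5 0-2 | T3 2-4 | T7 4-8 | T2 8-12 | T4 12-14 | T8 14-20 | T1 20-27 | T6 27-38 |
Completion: T1=27  T2=12  T3=4  T4=14  T5=2  T6=38  T7=8  T8=20
Turnaround (C−A): T1=26  T2=4  T3=2  T4=3  T5=2  T6=31  T7=8  T8=13

T5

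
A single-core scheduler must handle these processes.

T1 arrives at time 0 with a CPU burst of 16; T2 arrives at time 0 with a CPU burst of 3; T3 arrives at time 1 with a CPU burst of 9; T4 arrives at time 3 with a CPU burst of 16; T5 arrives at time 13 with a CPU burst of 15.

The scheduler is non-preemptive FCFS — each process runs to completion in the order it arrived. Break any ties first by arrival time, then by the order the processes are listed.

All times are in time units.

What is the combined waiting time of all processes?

90

Schedule: | T1 0-16 | T2 16-19 | T3 19-28 | T4 28-44 | T5 44-59 |
Completion: T1=16  T2=19  T3=28  T4=44  T5=59
Turnaround (C−A): T1=16  T2=19  T3=27  T4=41  T5=46
Waiting = turnaround − burst: T1=0, T2=16, T3=18, T4=25, T5=31
Total waiting = 0 + 16 + 18 + 25 + 31 = 90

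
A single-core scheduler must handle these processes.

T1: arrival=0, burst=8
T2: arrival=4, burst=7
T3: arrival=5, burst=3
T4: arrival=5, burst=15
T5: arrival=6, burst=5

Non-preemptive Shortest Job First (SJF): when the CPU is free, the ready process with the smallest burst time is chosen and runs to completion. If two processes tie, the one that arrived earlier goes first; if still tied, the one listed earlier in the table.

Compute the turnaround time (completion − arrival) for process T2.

Timeline: | T1 0-8 | T3 8-11 | T5 11-16 | T2 16-23 | T4 23-38 |
Completion: T1=8  T2=23  T3=11  T4=38  T5=16
Turnaround (C−A): T1=8  T2=19  T3=6  T4=33  T5=10
Turnaround(T2) = completion − arrival = 23 − 4 = 19

19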